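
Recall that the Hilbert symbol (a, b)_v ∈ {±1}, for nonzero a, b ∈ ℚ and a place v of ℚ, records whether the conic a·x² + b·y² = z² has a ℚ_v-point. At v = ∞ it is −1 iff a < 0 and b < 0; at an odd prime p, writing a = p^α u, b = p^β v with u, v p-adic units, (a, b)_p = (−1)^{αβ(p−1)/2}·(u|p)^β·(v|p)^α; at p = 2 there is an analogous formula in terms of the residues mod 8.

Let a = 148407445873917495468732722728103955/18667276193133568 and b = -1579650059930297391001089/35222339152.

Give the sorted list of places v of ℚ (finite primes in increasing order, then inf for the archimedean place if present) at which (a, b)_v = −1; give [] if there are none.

[2, 5, 13, 29]

(a, b) ≡ (35815, -12597) mod (ℚ^×)²; places V = {2, 3, 5, 7, 11, 13, 17, 19, 23, 29, 37, ∞}.
(a,b)_17: α=12, u≡1; β=7, v≡11 (mod 17); (1|17)=+1, (11|17)=-1; sign (−1)^0·+1^7·-1^12 = +1.
(a,b)_19: α=1, u≡7; β=1, v≡18 (mod 19); (7|19)=+1, (18|19)=-1; sign (−1)^1·+1^1·-1^1 = +1.
(a,b)_23: α=2, u≡1; β=2, v≡11 (mod 23); (1|23)=+1, (11|23)=-1; sign (−1)^0·+1^2·-1^2 = +1.
(a,b)_11: α=-2, u≡10; β=-2, v≡1 (mod 11); (10|11)=-1, (1|11)=+1; sign (−1)^0·-1^-2·+1^-2 = +1.
(a,b)_5: α=1, u≡2; β=0, v≡3 (mod 5); (2|5)=-1, (3|5)=-1; sign (−1)^0·-1^0·-1^1 = -1.
(a,b)_13: α=-7, u≡1; β=-5, v≡2 (mod 13); (1|13)=+1, (2|13)=-1; sign (−1)^0·+1^-5·-1^-7 = -1.
(a,b)_2: α=-10, β=-4; u≡7, v≡3 (mod 8); ε(u)ε(v)=1·1, αω(v)=-10·1, βω(u)=-4·0; sum ≡ 1  ⇒  -1.
(a,b)_29: α=3, u≡27; β=2, v≡10 (mod 29); (27|29)=-1, (10|29)=-1; sign (−1)^0·-1^2·-1^3 = -1.
(a,b)_3: α=4, u≡1; β=5, v≡1 (mod 3); (1|3)=+1, (1|3)=+1; sign (−1)^0·+1^5·+1^4 = +1.
(a,b)_37: α=6, u≡12; β=4, v≡15 (mod 37); (12|37)=+1, (15|37)=-1; sign (−1)^0·+1^4·-1^6 = +1.
(a,b)_7: α=-4, u≡5; β=-2, v≡3 (mod 7); (5|7)=-1, (3|7)=-1; sign (−1)^0·-1^-2·-1^-4 = +1.
(a,b)_∞: sgn(35815)=+, sgn(-12597)=−, so +1.
|Ram(35815, -12597)| = 4, even; anisotropic at {2, 5, 13, 29}.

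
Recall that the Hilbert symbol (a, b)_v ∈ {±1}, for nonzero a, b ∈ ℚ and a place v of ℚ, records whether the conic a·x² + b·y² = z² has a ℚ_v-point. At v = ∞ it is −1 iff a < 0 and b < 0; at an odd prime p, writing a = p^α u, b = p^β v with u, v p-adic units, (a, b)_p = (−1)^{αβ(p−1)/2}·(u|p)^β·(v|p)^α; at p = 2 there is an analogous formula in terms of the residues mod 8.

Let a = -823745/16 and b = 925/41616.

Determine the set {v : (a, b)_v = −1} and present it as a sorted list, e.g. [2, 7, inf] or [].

[5, 13, 19, 23, 29, 37]

Mod squares: a ≡ -823745, b ≡ 37. Check v ∈ {∞, 2, 3, 5, 13, 17, 19, 23, 29, 37}.
v=37: a=37^0·(≡13), b=37^1·(≡26) mod 37; (13|37)=-1, (26|37)=+1; (−1)^{0·1·18}·(-1)^1·(+1)^0 = -1.
v=13: a=13^1·(≡12), b=13^0·(≡5) mod 13; (12|13)=+1, (5|13)=-1; (−1)^{1·0·6}·(+1)^0·(-1)^1 = -1.
v=5: a=5^1·(≡1), b=5^2·(≡2) mod 5; (1|5)=+1, (2|5)=-1; (−1)^{1·2·2}·(+1)^2·(-1)^1 = -1.
v=17: a=17^0·(≡10), b=17^-2·(≡3) mod 17; (10|17)=-1, (3|17)=-1; (−1)^{0·-2·8}·(-1)^-2·(-1)^0 = +1.
v=19: a=19^1·(≡18), b=19^0·(≡18) mod 19; (18|19)=-1, (18|19)=-1; (−1)^{1·0·9}·(-1)^0·(-1)^1 = -1.
v=2: v_2(a)=-4, v_2(b)=-4; units ≡ 7, 5 (mod 8); ε·ε+αω+βω = 1·0+-4·1+-4·0 ≡ 0  ⇒  (a,b)_2 = +1.
v=3: a=3^0·(≡1), b=3^-2·(≡1) mod 3; (1|3)=+1, (1|3)=+1; (−1)^{0·-2·1}·(+1)^-2·(+1)^0 = +1.
v=∞: -823745 < 0 and 37 > 0  ⇒  (a,b)_∞ = +1.
v=23: a=23^1·(≡17), b=23^0·(≡21) mod 23; (17|23)=-1, (21|23)=-1; (−1)^{1·0·11}·(-1)^0·(-1)^1 = -1.
v=29: a=29^1·(≡10), b=29^0·(≡26) mod 29; (10|29)=-1, (26|29)=-1; (−1)^{1·0·14}·(-1)^0·(-1)^1 = -1.
Ram(-823745, 37) = {5, 13, 19, 23, 29, 37}; no ℚ_5-point on the conic.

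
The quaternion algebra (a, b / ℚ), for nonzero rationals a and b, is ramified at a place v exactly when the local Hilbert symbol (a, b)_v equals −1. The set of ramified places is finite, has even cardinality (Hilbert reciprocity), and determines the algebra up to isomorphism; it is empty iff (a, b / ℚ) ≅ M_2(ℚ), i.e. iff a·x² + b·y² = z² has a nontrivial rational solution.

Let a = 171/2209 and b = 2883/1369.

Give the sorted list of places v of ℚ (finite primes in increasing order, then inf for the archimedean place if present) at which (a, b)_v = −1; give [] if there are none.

Mod squares: a ≡ 19, b ≡ 3. Check v ∈ {∞, 2, 3, 19, 31, 37, 47}.
v=47: a=47^-2·(≡30), b=47^0·(≡34) mod 47; (30|47)=-1, (34|47)=+1; (−1)^{-2·0·23}·(-1)^0·(+1)^-2 = +1.
v=37: a=37^0·(≡8), b=37^-2·(≡34) mod 37; (8|37)=-1, (34|37)=+1; (−1)^{0·-2·18}·(-1)^-2·(+1)^0 = +1.
v=31: a=31^0·(≡2), b=31^2·(≡13) mod 31; (2|31)=+1, (13|31)=-1; (−1)^{0·2·15}·(+1)^2·(-1)^0 = +1.
v=2: v_2(a)=0, v_2(b)=0; units ≡ 3, 3 (mod 8); ε·ε+αω+βω = 1·1+0·1+0·1 ≡ 1  ⇒  (a,b)_2 = -1.
v=3: a=3^2·(≡1), b=3^1·(≡1) mod 3; (1|3)=+1, (1|3)=+1; (−1)^{2·1·1}·(+1)^1·(+1)^2 = +1.
v=19: a=19^1·(≡17), b=19^0·(≡14) mod 19; (17|19)=+1, (14|19)=-1; (−1)^{1·0·9}·(+1)^0·(-1)^1 = -1.
v=∞: 19 > 0 and 3 > 0  ⇒  (a,b)_∞ = +1.
(19, 3 / ℚ) ramifies at {2, 19}: a division algebra.

[2, 19]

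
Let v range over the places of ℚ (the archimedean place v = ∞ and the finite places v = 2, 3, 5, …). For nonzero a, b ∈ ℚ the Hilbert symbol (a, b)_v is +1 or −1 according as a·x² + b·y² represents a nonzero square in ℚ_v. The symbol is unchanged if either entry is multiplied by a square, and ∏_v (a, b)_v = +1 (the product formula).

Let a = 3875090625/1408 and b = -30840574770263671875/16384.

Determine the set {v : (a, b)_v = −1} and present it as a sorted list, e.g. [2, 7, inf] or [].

Mod squares: a ≡ 2310, b ≡ -11. Check v ∈ {∞, 2, 3, 5, 7, 11}.
v=7: a=7^1·(≡1), b=7^4·(≡5) mod 7; (1|7)=+1, (5|7)=-1; (−1)^{1·4·3}·(+1)^4·(-1)^1 = -1.
v=3: a=3^11·(≡2), b=3^14·(≡1) mod 3; (2|3)=-1, (1|3)=+1; (−1)^{11·14·1}·(-1)^14·(+1)^11 = +1.
v=5: a=5^5·(≡3), b=5^12·(≡4) mod 5; (3|5)=-1, (4|5)=+1; (−1)^{5·12·2}·(-1)^12·(+1)^5 = +1.
v=11: a=11^-1·(≡3), b=11^1·(≡6) mod 11; (3|11)=+1, (6|11)=-1; (−1)^{-1·1·5}·(+1)^1·(-1)^-1 = +1.
v=2: v_2(a)=-7, v_2(b)=-14; units ≡ 3, 5 (mod 8); ε·ε+αω+βω = 1·0+-7·1+-14·1 ≡ 1  ⇒  (a,b)_2 = -1.
v=∞: 2310 > 0 and -11 < 0  ⇒  (a,b)_∞ = +1.
(2310, -11 / ℚ) ramifies at {2, 7}: a division algebra.

[2, 7]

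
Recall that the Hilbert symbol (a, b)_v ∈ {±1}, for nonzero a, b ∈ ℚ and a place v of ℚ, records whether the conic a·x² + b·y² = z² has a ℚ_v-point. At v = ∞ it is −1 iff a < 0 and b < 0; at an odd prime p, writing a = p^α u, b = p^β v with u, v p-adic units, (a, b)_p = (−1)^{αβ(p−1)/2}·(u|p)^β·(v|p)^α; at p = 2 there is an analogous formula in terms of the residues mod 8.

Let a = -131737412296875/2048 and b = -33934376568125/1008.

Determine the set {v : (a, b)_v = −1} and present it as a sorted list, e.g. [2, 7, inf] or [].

[2, 19, 23, inf]

Mod squares: a ≡ -201894, b ≡ -30107. Check v ∈ {∞, 2, 3, 5, 7, 11, 17, 19, 23}.
v=3: a=3^1·(≡1), b=3^-2·(≡1) mod 3; (1|3)=+1, (1|3)=+1; (−1)^{1·-2·1}·(+1)^-2·(+1)^1 = +1.
v=23: a=23^1·(≡3), b=23^1·(≡18) mod 23; (3|23)=+1, (18|23)=+1; (−1)^{1·1·11}·(+1)^1·(+1)^1 = -1.
v=17: a=17^4·(≡4), b=17^3·(≡11) mod 17; (4|17)=+1, (11|17)=-1; (−1)^{4·3·8}·(+1)^3·(-1)^4 = +1.
v=7: a=7^1·(≡6), b=7^-1·(≡4) mod 7; (6|7)=-1, (4|7)=+1; (−1)^{1·-1·3}·(-1)^-1·(+1)^1 = +1.
v=19: a=19^1·(≡13), b=19^2·(≡12) mod 19; (13|19)=-1, (12|19)=-1; (−1)^{1·2·9}·(-1)^2·(-1)^1 = -1.
v=∞: -201894 < 0 and -30107 < 0  ⇒  (a,b)_∞ = -1.
v=11: a=11^1·(≡4), b=11^3·(≡7) mod 11; (4|11)=+1, (7|11)=-1; (−1)^{1·3·5}·(+1)^3·(-1)^1 = +1.
v=5: a=5^6·(≡1), b=5^4·(≡2) mod 5; (1|5)=+1, (2|5)=-1; (−1)^{6·4·2}·(+1)^4·(-1)^6 = +1.
v=2: v_2(a)=-11, v_2(b)=-4; units ≡ 5, 5 (mod 8); ε·ε+αω+βω = 0·0+-11·1+-4·1 ≡ 1  ⇒  (a,b)_2 = -1.
Ram(-201894, -30107) = {2, 19, 23, ∞}; no ℚ_2-point on the conic.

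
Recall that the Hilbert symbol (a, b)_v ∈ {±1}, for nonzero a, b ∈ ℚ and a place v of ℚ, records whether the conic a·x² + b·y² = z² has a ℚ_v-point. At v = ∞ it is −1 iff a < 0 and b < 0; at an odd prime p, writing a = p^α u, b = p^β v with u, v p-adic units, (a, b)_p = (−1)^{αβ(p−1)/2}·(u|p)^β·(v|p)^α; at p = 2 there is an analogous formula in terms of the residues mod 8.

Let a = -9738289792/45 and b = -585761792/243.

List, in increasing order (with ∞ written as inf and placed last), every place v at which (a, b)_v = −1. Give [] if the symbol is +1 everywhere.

[2, 7, 17, inf]

(a, b) ≡ (-43010, -1716099) mod (ℚ^×)²; places V = {2, 3, 5, 7, 11, 17, 19, 23, ∞}.
(a,b)_19: α=2, u≡17; β=1, v≡4 (mod 19); (17|19)=+1, (4|19)=+1; sign (−1)^0·+1^1·+1^2 = +1.
(a,b)_17: α=1, u≡7; β=1, v≡2 (mod 17); (7|17)=-1, (2|17)=+1; sign (−1)^0·-1^1·+1^1 = -1.
(a,b)_23: α=1, u≡9; β=1, v≡5 (mod 23); (9|23)=+1, (5|23)=-1; sign (−1)^1·+1^1·-1^1 = +1.
(a,b)_∞: sgn(-43010)=−, sgn(-1716099)=−, so -1.
(a,b)_5: α=-1, u≡2; β=0, v≡1 (mod 5); (2|5)=-1, (1|5)=+1; sign (−1)^0·-1^0·+1^-1 = +1.
(a,b)_7: α=2, u≡6; β=1, v≡1 (mod 7); (6|7)=-1, (1|7)=+1; sign (−1)^0·-1^1·+1^2 = -1.
(a,b)_3: α=-2, u≡1; β=-5, v≡1 (mod 3); (1|3)=+1, (1|3)=+1; sign (−1)^0·+1^-5·+1^-2 = +1.
(a,b)_11: α=1, u≡2; β=1, v≡5 (mod 11); (2|11)=-1, (5|11)=+1; sign (−1)^1·-1^1·+1^1 = +1.
(a,b)_2: α=7, β=10; u≡7, v≡5 (mod 8); ε(u)ε(v)=1·0, αω(v)=7·1, βω(u)=10·0; sum ≡ 1  ⇒  -1.
|Ram(-43010, -1716099)| = 4, even; anisotropic at {2, 7, 17, ∞}.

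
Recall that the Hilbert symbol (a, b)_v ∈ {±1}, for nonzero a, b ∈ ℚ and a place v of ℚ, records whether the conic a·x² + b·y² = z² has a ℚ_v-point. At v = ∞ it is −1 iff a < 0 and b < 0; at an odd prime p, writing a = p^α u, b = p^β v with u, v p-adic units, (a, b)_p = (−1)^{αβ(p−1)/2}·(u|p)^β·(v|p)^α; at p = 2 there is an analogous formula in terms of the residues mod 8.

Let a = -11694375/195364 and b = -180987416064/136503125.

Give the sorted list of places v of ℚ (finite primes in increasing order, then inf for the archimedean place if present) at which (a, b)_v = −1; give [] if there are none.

[11, 17, 31, inf]

Mod squares: a ≡ -231, b ≡ -5270. Check v ∈ {∞, 2, 3, 5, 7, 11, 13, 17, 19, 31}.
v=31: a=31^0·(≡17), b=31^1·(≡28) mod 31; (17|31)=-1, (28|31)=+1; (−1)^{0·1·15}·(-1)^1·(+1)^0 = -1.
v=2: v_2(a)=-2, v_2(b)=9; units ≡ 1, 5 (mod 8); ε·ε+αω+βω = 0·0+-2·1+9·0 ≡ 0  ⇒  (a,b)_2 = +1.
v=5: a=5^4·(≡1), b=5^-5·(≡1) mod 5; (1|5)=+1, (1|5)=+1; (−1)^{4·-5·2}·(+1)^-5·(+1)^4 = +1.
v=17: a=17^-2·(≡6), b=17^1·(≡2) mod 17; (6|17)=-1, (2|17)=+1; (−1)^{-2·1·8}·(-1)^1·(+1)^-2 = -1.
v=11: a=11^1·(≡9), b=11^-2·(≡2) mod 11; (9|11)=+1, (2|11)=-1; (−1)^{1·-2·5}·(+1)^-2·(-1)^1 = -1.
v=13: a=13^-2·(≡4), b=13^2·(≡11) mod 13; (4|13)=+1, (11|13)=-1; (−1)^{-2·2·6}·(+1)^2·(-1)^-2 = +1.
v=∞: -231 < 0 and -5270 < 0  ⇒  (a,b)_∞ = -1.
v=7: a=7^1·(≡2), b=7^2·(≡2) mod 7; (2|7)=+1, (2|7)=+1; (−1)^{1·2·3}·(+1)^2·(+1)^1 = +1.
v=19: a=19^0·(≡5), b=19^-2·(≡3) mod 19; (5|19)=+1, (3|19)=-1; (−1)^{0·-2·9}·(+1)^-2·(-1)^0 = +1.
v=3: a=3^5·(≡1), b=3^4·(≡1) mod 3; (1|3)=+1, (1|3)=+1; (−1)^{5·4·1}·(+1)^4·(+1)^5 = +1.
|Ram(-231, -5270)| = 4, even; anisotropic at {11, 17, 31, ∞}.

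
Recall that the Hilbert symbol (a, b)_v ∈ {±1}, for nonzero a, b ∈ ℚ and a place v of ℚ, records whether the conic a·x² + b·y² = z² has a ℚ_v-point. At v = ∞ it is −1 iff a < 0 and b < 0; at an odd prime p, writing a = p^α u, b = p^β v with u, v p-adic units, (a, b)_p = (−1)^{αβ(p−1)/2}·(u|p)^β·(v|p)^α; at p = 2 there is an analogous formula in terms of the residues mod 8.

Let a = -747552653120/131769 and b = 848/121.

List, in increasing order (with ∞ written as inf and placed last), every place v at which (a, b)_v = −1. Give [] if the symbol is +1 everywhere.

Mod squares: a ≡ -24605, b ≡ 53. Check v ∈ {∞, 2, 3, 5, 7, 11, 13, 19, 37, 53}.
v=∞: -24605 < 0 and 53 > 0  ⇒  (a,b)_∞ = +1.
v=53: a=53^2·(≡29), b=53^1·(≡47) mod 53; (29|53)=+1, (47|53)=+1; (−1)^{2·1·26}·(+1)^1·(+1)^2 = +1.
v=5: a=5^1·(≡4), b=5^0·(≡3) mod 5; (4|5)=+1, (3|5)=-1; (−1)^{1·0·2}·(+1)^0·(-1)^1 = -1.
v=3: a=3^-2·(≡1), b=3^0·(≡2) mod 3; (1|3)=+1, (2|3)=-1; (−1)^{-2·0·1}·(+1)^0·(-1)^-2 = +1.
v=11: a=11^-4·(≡10), b=11^-2·(≡1) mod 11; (10|11)=-1, (1|11)=+1; (−1)^{-4·-2·5}·(-1)^-2·(+1)^-4 = +1.
v=2: v_2(a)=6, v_2(b)=4; units ≡ 3, 5 (mod 8); ε·ε+αω+βω = 1·0+6·1+4·1 ≡ 0  ⇒  (a,b)_2 = +1.
v=13: a=13^2·(≡9), b=13^0·(≡4) mod 13; (9|13)=+1, (4|13)=+1; (−1)^{2·0·6}·(+1)^0·(+1)^2 = +1.
v=7: a=7^1·(≡5), b=7^0·(≡4) mod 7; (5|7)=-1, (4|7)=+1; (−1)^{1·0·3}·(-1)^0·(+1)^1 = +1.
v=37: a=37^1·(≡34), b=37^0·(≡33) mod 37; (34|37)=+1, (33|37)=+1; (−1)^{1·0·18}·(+1)^0·(+1)^1 = +1.
v=19: a=19^1·(≡16), b=19^0·(≡18) mod 19; (16|19)=+1, (18|19)=-1; (−1)^{1·0·9}·(+1)^0·(-1)^1 = -1.
Ram(-24605, 53) = {5, 19}; no ℚ_5-point on the conic.

[5, 19]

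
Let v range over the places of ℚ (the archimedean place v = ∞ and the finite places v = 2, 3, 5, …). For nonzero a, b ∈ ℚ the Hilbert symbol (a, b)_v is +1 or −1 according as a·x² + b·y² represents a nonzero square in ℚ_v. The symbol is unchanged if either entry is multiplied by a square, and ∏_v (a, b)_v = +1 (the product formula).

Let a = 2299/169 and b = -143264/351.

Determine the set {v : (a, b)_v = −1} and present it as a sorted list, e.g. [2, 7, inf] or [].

Mod squares: a ≡ 19, b ≡ -2886. Check v ∈ {∞, 2, 3, 11, 13, 19, 37}.
v=19: a=19^1·(≡6), b=19^0·(≡8) mod 19; (6|19)=+1, (8|19)=-1; (−1)^{1·0·9}·(+1)^0·(-1)^1 = -1.
v=3: a=3^0·(≡1), b=3^-3·(≡1) mod 3; (1|3)=+1, (1|3)=+1; (−1)^{0·-3·1}·(+1)^-3·(+1)^0 = +1.
v=11: a=11^2·(≡2), b=11^2·(≡7) mod 11; (2|11)=-1, (7|11)=-1; (−1)^{2·2·5}·(-1)^2·(-1)^2 = +1.
v=37: a=37^0·(≡2), b=37^1·(≡11) mod 37; (2|37)=-1, (11|37)=+1; (−1)^{0·1·18}·(-1)^1·(+1)^0 = -1.
v=13: a=13^-2·(≡11), b=13^-1·(≡9) mod 13; (11|13)=-1, (9|13)=+1; (−1)^{-2·-1·6}·(-1)^-1·(+1)^-2 = -1.
v=2: v_2(a)=0, v_2(b)=5; units ≡ 3, 5 (mod 8); ε·ε+αω+βω = 1·0+0·1+5·1 ≡ 1  ⇒  (a,b)_2 = -1.
v=∞: 19 > 0 and -2886 < 0  ⇒  (a,b)_∞ = +1.
(19, -2886 / ℚ) ramifies at {2, 13, 19, 37}: a division algebra.

[2, 13, 19, 37]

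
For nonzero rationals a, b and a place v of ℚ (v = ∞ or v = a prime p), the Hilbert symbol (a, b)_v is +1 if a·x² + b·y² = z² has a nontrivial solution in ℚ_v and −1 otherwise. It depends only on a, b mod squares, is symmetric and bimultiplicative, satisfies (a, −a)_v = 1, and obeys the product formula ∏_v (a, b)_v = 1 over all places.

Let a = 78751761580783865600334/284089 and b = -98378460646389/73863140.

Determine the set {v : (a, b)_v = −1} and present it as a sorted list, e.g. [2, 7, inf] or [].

[7, 11]

(a, b) ≡ (2926, -146965) mod (ℚ^×)²; places V = {2, 3, 5, 7, 11, 13, 17, 19, 41, 43, ∞}.
(a,b)_17: α=2, u≡9; β=1, v≡1 (mod 17); (9|17)=+1, (1|17)=+1; sign (−1)^0·+1^1·+1^2 = +1.
(a,b)_11: α=5, u≡2; β=2, v≡6 (mod 11); (2|11)=-1, (6|11)=-1; sign (−1)^0·-1^2·-1^5 = -1.
(a,b)_19: α=3, u≡18; β=1, v≡9 (mod 19); (18|19)=-1, (9|19)=+1; sign (−1)^1·-1^1·+1^3 = +1.
(a,b)_13: α=-2, u≡12; β=-3, v≡6 (mod 13); (12|13)=+1, (6|13)=-1; sign (−1)^0·+1^-3·-1^-2 = +1.
(a,b)_3: α=4, u≡1; β=4, v≡2 (mod 3); (1|3)=+1, (2|3)=-1; sign (−1)^0·+1^4·-1^4 = +1.
(a,b)_7: α=7, u≡3; β=5, v≡6 (mod 7); (3|7)=-1, (6|7)=-1; sign (−1)^1·-1^5·-1^7 = -1.
(a,b)_2: α=1, β=-2; u≡7, v≡3 (mod 8); ε(u)ε(v)=1·1, αω(v)=1·1, βω(u)=-2·0; sum ≡ 0  ⇒  +1.
(a,b)_41: α=-2, u≡26; β=-2, v≡10 (mod 41); (26|41)=-1, (10|41)=+1; sign (−1)^0·-1^-2·+1^-2 = +1.
(a,b)_∞: sgn(2926)=+, sgn(-146965)=−, so +1.
(a,b)_5: α=0, u≡1; β=-1, v≡2 (mod 5); (1|5)=+1, (2|5)=-1; sign (−1)^0·+1^-1·-1^0 = +1.
(a,b)_43: α=2, u≡42; β=2, v≡38 (mod 43); (42|43)=-1, (38|43)=+1; sign (−1)^0·-1^2·+1^2 = +1.
Ram(2926, -146965) = {7, 11}; no ℚ_7-point on the conic.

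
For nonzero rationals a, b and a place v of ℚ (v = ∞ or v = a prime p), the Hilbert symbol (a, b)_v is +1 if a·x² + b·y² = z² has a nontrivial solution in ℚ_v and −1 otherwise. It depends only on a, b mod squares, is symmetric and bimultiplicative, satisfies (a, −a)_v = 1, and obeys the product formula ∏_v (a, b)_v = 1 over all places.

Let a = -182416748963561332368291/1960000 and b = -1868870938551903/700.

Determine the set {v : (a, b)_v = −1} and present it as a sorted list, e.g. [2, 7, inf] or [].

[29, inf]

(a, b) ≡ (-236379, -1001) mod (ℚ^×)²; places V = {2, 3, 5, 7, 11, 13, 19, 29, ∞}.
(a,b)_11: α=1, u≡9; β=1, v≡7 (mod 11); (9|11)=+1, (7|11)=-1; sign (−1)^1·+1^1·-1^1 = +1.
(a,b)_∞: sgn(-236379)=−, sgn(-1001)=−, so -1.
(a,b)_7: α=-2, u≡2; β=-1, v≡4 (mod 7); (2|7)=+1, (4|7)=+1; sign (−1)^0·+1^-1·+1^-2 = +1.
(a,b)_19: α=3, u≡16; β=2, v≡11 (mod 19); (16|19)=+1, (11|19)=+1; sign (−1)^0·+1^2·+1^3 = +1.
(a,b)_29: α=3, u≡21; β=2, v≡14 (mod 29); (21|29)=-1, (14|29)=-1; sign (−1)^0·-1^2·-1^3 = -1.
(a,b)_2: α=-6, β=-2; u≡5, v≡7 (mod 8); ε(u)ε(v)=0·1, αω(v)=-6·0, βω(u)=-2·1; sum ≡ 0  ⇒  +1.
(a,b)_5: α=-4, u≡4; β=-2, v≡4 (mod 5); (4|5)=+1, (4|5)=+1; sign (−1)^0·+1^-2·+1^-4 = +1.
(a,b)_3: α=27, u≡2; β=16, v≡1 (mod 3); (2|3)=-1, (1|3)=+1; sign (−1)^0·-1^16·+1^27 = +1.
(a,b)_13: α=1, u≡1; β=1, v≡3 (mod 13); (1|13)=+1, (3|13)=+1; sign (−1)^0·+1^1·+1^1 = +1.
(-236379, -1001 / ℚ) ramifies at {29, ∞}: a division algebra.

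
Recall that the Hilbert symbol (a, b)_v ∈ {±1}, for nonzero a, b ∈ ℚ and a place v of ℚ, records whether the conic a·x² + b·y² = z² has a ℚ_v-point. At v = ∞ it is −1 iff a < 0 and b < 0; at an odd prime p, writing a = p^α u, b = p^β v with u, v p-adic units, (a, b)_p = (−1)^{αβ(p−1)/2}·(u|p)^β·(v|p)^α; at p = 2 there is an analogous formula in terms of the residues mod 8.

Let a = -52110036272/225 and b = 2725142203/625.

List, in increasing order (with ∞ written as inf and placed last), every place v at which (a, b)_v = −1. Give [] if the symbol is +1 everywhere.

[19, 47]

(a, b) ≡ (-27683, 1135003) mod (ℚ^×)²; places V = {2, 3, 5, 7, 19, 31, 41, 47, ∞}.
(a,b)_41: α=0, u≡36; β=1, v≡2 (mod 41); (36|41)=+1, (2|41)=+1; sign (−1)^0·+1^1·+1^0 = +1.
(a,b)_2: α=4, β=0; u≡5, v≡3 (mod 8); ε(u)ε(v)=0·1, αω(v)=4·1, βω(u)=0·1; sum ≡ 0  ⇒  +1.
(a,b)_5: α=-2, u≡2; β=-4, v≡3 (mod 5); (2|5)=-1, (3|5)=-1; sign (−1)^0·-1^-4·-1^-2 = +1.
(a,b)_∞: sgn(-27683)=−, sgn(1135003)=+, so +1.
(a,b)_31: α=1, u≡17; β=1, v≡18 (mod 31); (17|31)=-1, (18|31)=+1; sign (−1)^1·-1^1·+1^1 = +1.
(a,b)_19: α=1, u≡6; β=1, v≡6 (mod 19); (6|19)=+1, (6|19)=+1; sign (−1)^1·+1^1·+1^1 = -1.
(a,b)_3: α=-2, u≡1; β=0, v≡1 (mod 3); (1|3)=+1, (1|3)=+1; sign (−1)^0·+1^0·+1^-2 = +1.
(a,b)_47: α=1, u≡38; β=1, v≡31 (mod 47); (38|47)=-1, (31|47)=-1; sign (−1)^1·-1^1·-1^1 = -1.
(a,b)_7: α=6, u≡4; β=4, v≡1 (mod 7); (4|7)=+1, (1|7)=+1; sign (−1)^0·+1^4·+1^6 = +1.
|Ram(-27683, 1135003)| = 2, even; anisotropic at {19, 47}.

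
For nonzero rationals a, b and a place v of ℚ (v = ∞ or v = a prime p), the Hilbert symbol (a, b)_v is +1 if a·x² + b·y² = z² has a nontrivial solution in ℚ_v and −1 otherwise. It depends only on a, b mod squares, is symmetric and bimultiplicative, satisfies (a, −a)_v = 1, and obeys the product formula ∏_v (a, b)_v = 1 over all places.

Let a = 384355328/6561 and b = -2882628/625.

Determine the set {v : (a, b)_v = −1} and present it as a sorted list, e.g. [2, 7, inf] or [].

Mod squares: a ≡ 203, b ≡ -8897. Check v ∈ {∞, 2, 3, 5, 7, 29, 31, 41, 43}.
v=2: v_2(a)=10, v_2(b)=2; units ≡ 3, 7 (mod 8); ε·ε+αω+βω = 1·1+10·0+2·1 ≡ 1  ⇒  (a,b)_2 = -1.
v=3: a=3^-8·(≡2), b=3^4·(≡1) mod 3; (2|3)=-1, (1|3)=+1; (−1)^{-8·4·1}·(-1)^4·(+1)^-8 = +1.
v=5: a=5^0·(≡3), b=5^-4·(≡2) mod 5; (3|5)=-1, (2|5)=-1; (−1)^{0·-4·2}·(-1)^-4·(-1)^0 = +1.
v=7: a=7^1·(≡1), b=7^1·(≡3) mod 7; (1|7)=+1, (3|7)=-1; (−1)^{1·1·3}·(+1)^1·(-1)^1 = +1.
v=29: a=29^1·(≡24), b=29^0·(≡20) mod 29; (24|29)=+1, (20|29)=+1; (−1)^{1·0·14}·(+1)^0·(+1)^1 = +1.
v=43: a=43^2·(≡9), b=43^0·(≡4) mod 43; (9|43)=+1, (4|43)=+1; (−1)^{2·0·21}·(+1)^0·(+1)^2 = +1.
v=31: a=31^0·(≡17), b=31^1·(≡21) mod 31; (17|31)=-1, (21|31)=-1; (−1)^{0·1·15}·(-1)^1·(-1)^0 = -1.
v=∞: 203 > 0 and -8897 < 0  ⇒  (a,b)_∞ = +1.
v=41: a=41^0·(≡8), b=41^1·(≡13) mod 41; (8|41)=+1, (13|41)=-1; (−1)^{0·1·20}·(+1)^1·(-1)^0 = +1.
|Ram(203, -8897)| = 2, even; anisotropic at {2, 31}.

[2, 31]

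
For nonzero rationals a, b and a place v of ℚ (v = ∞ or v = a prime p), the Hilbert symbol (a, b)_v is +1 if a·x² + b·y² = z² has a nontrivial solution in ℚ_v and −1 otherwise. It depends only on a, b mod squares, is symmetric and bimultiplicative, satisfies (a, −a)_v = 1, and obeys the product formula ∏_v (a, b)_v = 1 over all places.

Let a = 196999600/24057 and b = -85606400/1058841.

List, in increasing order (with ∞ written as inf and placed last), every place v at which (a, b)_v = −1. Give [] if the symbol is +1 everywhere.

[2, 19]

Mod squares: a ≡ 627, b ≡ -209. Check v ∈ {∞, 2, 3, 5, 7, 11, 19, 23}.
v=5: a=5^2·(≡2), b=5^2·(≡4) mod 5; (2|5)=-1, (4|5)=+1; (−1)^{2·2·2}·(-1)^2·(+1)^2 = +1.
v=∞: 627 > 0 and -209 < 0  ⇒  (a,b)_∞ = +1.
v=7: a=7^2·(≡4), b=7^-6·(≡1) mod 7; (4|7)=+1, (1|7)=+1; (−1)^{2·-6·3}·(+1)^-6·(+1)^2 = +1.
v=2: v_2(a)=4, v_2(b)=14; units ≡ 3, 7 (mod 8); ε·ε+αω+βω = 1·1+4·0+14·1 ≡ 1  ⇒  (a,b)_2 = -1.
v=23: a=23^2·(≡16), b=23^0·(≡17) mod 23; (16|23)=+1, (17|23)=-1; (−1)^{2·0·11}·(+1)^0·(-1)^2 = +1.
v=11: a=11^-1·(≡8), b=11^1·(≡4) mod 11; (8|11)=-1, (4|11)=+1; (−1)^{-1·1·5}·(-1)^1·(+1)^-1 = +1.
v=19: a=19^1·(≡8), b=19^1·(≡13) mod 19; (8|19)=-1, (13|19)=-1; (−1)^{1·1·9}·(-1)^1·(-1)^1 = -1.
v=3: a=3^-7·(≡2), b=3^-2·(≡1) mod 3; (2|3)=-1, (1|3)=+1; (−1)^{-7·-2·1}·(-1)^-2·(+1)^-7 = +1.
Ram(627, -209) = {2, 19}; no ℚ_2-point on the conic.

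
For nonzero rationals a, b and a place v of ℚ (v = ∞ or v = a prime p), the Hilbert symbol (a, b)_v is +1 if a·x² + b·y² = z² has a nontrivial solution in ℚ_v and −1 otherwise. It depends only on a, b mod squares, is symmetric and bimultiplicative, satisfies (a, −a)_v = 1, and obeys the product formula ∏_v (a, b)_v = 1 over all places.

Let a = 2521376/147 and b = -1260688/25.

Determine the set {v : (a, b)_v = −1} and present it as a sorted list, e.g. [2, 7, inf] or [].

[2, 3, 11, 13]

(a, b) ≡ (472758, -78793) mod (ℚ^×)²; places V = {2, 3, 5, 7, 11, 13, 19, 29, ∞}.
(a,b)_19: α=1, u≡6; β=1, v≡12 (mod 19); (6|19)=+1, (12|19)=-1; sign (−1)^1·+1^1·-1^1 = +1.
(a,b)_29: α=1, u≡1; β=1, v≡22 (mod 29); (1|29)=+1, (22|29)=+1; sign (−1)^0·+1^1·+1^1 = +1.
(a,b)_11: α=1, u≡5; β=1, v≡4 (mod 11); (5|11)=+1, (4|11)=+1; sign (−1)^1·+1^1·+1^1 = -1.
(a,b)_∞: sgn(472758)=+, sgn(-78793)=−, so +1.
(a,b)_2: α=5, β=4; u≡3, v≡7 (mod 8); ε(u)ε(v)=1·1, αω(v)=5·0, βω(u)=4·1; sum ≡ 1  ⇒  -1.
(a,b)_13: α=1, u≡11; β=1, v≡9 (mod 13); (11|13)=-1, (9|13)=+1; sign (−1)^0·-1^1·+1^1 = -1.
(a,b)_5: α=0, u≡3; β=-2, v≡2 (mod 5); (3|5)=-1, (2|5)=-1; sign (−1)^0·-1^-2·-1^0 = +1.
(a,b)_3: α=-1, u≡2; β=0, v≡2 (mod 3); (2|3)=-1, (2|3)=-1; sign (−1)^0·-1^0·-1^-1 = -1.
(a,b)_7: α=-2, u≡6; β=0, v≡3 (mod 7); (6|7)=-1, (3|7)=-1; sign (−1)^0·-1^0·-1^-2 = +1.
(472758, -78793 / ℚ) ramifies at {2, 3, 11, 13}: a division algebra.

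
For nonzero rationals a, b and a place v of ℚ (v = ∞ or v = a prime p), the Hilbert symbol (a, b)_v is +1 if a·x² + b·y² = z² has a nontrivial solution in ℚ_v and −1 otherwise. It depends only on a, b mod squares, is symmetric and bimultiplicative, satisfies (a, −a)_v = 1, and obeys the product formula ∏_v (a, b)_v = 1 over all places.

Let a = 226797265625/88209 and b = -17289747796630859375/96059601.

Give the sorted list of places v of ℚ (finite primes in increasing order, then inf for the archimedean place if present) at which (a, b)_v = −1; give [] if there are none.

[7, 17]

Mod squares: a ≡ 41, b ≡ -119. Check v ∈ {∞, 2, 3, 5, 7, 11, 17, 41}.
v=2: v_2(a)=0, v_2(b)=0; units ≡ 1, 1 (mod 8); ε·ε+αω+βω = 0·0+0·0+0·0 ≡ 0  ⇒  (a,b)_2 = +1.
v=41: a=41^1·(≡16), b=41^2·(≡4) mod 41; (16|41)=+1, (4|41)=+1; (−1)^{1·2·20}·(+1)^2·(+1)^1 = +1.
v=5: a=5^8·(≡4), b=5^14·(≡1) mod 5; (4|5)=+1, (1|5)=+1; (−1)^{8·14·2}·(+1)^14·(+1)^8 = +1.
v=17: a=17^2·(≡5), b=17^3·(≡3) mod 17; (5|17)=-1, (3|17)=-1; (−1)^{2·3·8}·(-1)^3·(-1)^2 = -1.
v=11: a=11^-2·(≡6), b=11^-4·(≡2) mod 11; (6|11)=-1, (2|11)=-1; (−1)^{-2·-4·5}·(-1)^-4·(-1)^-2 = +1.
v=∞: 41 > 0 and -119 < 0  ⇒  (a,b)_∞ = +1.
v=3: a=3^-6·(≡2), b=3^-8·(≡1) mod 3; (2|3)=-1, (1|3)=+1; (−1)^{-6·-8·1}·(-1)^-8·(+1)^-6 = +1.
v=7: a=7^2·(≡3), b=7^3·(≡4) mod 7; (3|7)=-1, (4|7)=+1; (−1)^{2·3·3}·(-1)^3·(+1)^2 = -1.
(41, -119 / ℚ) ramifies at {7, 17}: a division algebra.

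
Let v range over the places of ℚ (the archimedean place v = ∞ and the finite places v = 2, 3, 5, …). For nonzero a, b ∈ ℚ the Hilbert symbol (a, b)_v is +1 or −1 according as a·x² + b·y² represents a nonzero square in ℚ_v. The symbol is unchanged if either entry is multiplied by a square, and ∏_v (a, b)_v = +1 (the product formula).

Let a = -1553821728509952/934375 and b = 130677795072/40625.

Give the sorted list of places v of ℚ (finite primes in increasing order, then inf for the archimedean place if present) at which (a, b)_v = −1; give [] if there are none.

Mod squares: a ≡ -49335, b ≡ 2145. Check v ∈ {∞, 2, 3, 5, 11, 13, 19, 23}.
v=11: a=11^3·(≡5), b=11^1·(≡8) mod 11; (5|11)=+1, (8|11)=-1; (−1)^{3·1·5}·(+1)^1·(-1)^3 = +1.
v=3: a=3^7·(≡1), b=3^5·(≡1) mod 3; (1|3)=+1, (1|3)=+1; (−1)^{7·5·1}·(+1)^5·(+1)^7 = -1.
v=13: a=13^-1·(≡9), b=13^-1·(≡9) mod 13; (9|13)=+1, (9|13)=+1; (−1)^{-1·-1·6}·(+1)^-1·(+1)^-1 = +1.
v=5: a=5^-5·(≡2), b=5^-5·(≡4) mod 5; (2|5)=-1, (4|5)=+1; (−1)^{-5·-5·2}·(-1)^-5·(+1)^-5 = -1.
v=19: a=19^4·(≡14), b=19^2·(≡16) mod 19; (14|19)=-1, (16|19)=+1; (−1)^{4·2·9}·(-1)^2·(+1)^4 = +1.
v=∞: -49335 < 0 and 2145 > 0  ⇒  (a,b)_∞ = +1.
v=23: a=23^-1·(≡15), b=23^2·(≡8) mod 23; (15|23)=-1, (8|23)=+1; (−1)^{-1·2·11}·(-1)^2·(+1)^-1 = +1.
v=2: v_2(a)=12, v_2(b)=8; units ≡ 1, 1 (mod 8); ε·ε+αω+βω = 0·0+12·0+8·0 ≡ 0  ⇒  (a,b)_2 = +1.
|Ram(-49335, 2145)| = 2, even; anisotropic at {3, 5}.

[3, 5]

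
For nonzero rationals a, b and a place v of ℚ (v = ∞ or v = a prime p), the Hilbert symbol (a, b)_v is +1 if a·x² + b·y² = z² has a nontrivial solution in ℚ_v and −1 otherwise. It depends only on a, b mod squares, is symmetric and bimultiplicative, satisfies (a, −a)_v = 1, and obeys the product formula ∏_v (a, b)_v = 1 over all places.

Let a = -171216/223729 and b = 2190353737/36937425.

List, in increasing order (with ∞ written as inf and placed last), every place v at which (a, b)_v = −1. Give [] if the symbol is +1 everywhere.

Mod squares: a ≡ -1189, b ≡ 6105441. Check v ∈ {∞, 2, 3, 5, 7, 11, 13, 19, 23, 29, 41, 43, 47, 53}.
v=23: a=23^0·(≡11), b=23^-2·(≡14) mod 23; (11|23)=-1, (14|23)=-1; (−1)^{0·-2·11}·(-1)^-2·(-1)^0 = +1.
v=3: a=3^2·(≡2), b=3^-1·(≡1) mod 3; (2|3)=-1, (1|3)=+1; (−1)^{2·-1·1}·(-1)^-1·(+1)^2 = -1.
v=2: v_2(a)=4, v_2(b)=0; units ≡ 3, 1 (mod 8); ε·ε+αω+βω = 1·0+4·0+0·1 ≡ 0  ⇒  (a,b)_2 = +1.
v=13: a=13^0·(≡6), b=13^2·(≡10) mod 13; (6|13)=-1, (10|13)=+1; (−1)^{0·2·6}·(-1)^2·(+1)^0 = +1.
v=29: a=29^1·(≡27), b=29^0·(≡20) mod 29; (27|29)=-1, (20|29)=+1; (−1)^{1·0·14}·(-1)^0·(+1)^1 = +1.
v=11: a=11^-2·(≡10), b=11^2·(≡3) mod 11; (10|11)=-1, (3|11)=+1; (−1)^{-2·2·5}·(-1)^2·(+1)^-2 = +1.
v=41: a=41^1·(≡30), b=41^0·(≡16) mod 41; (30|41)=-1, (16|41)=+1; (−1)^{1·0·20}·(-1)^0·(+1)^1 = +1.
v=47: a=47^0·(≡11), b=47^1·(≡6) mod 47; (11|47)=-1, (6|47)=+1; (−1)^{0·1·23}·(-1)^1·(+1)^0 = -1.
v=5: a=5^0·(≡1), b=5^-2·(≡1) mod 5; (1|5)=+1, (1|5)=+1; (−1)^{0·-2·2}·(+1)^-2·(+1)^0 = +1.
v=43: a=43^-2·(≡31), b=43^1·(≡23) mod 43; (31|43)=+1, (23|43)=+1; (−1)^{-2·1·21}·(+1)^1·(+1)^-2 = +1.
v=∞: -1189 < 0 and 6105441 > 0  ⇒  (a,b)_∞ = +1.
v=7: a=7^0·(≡2), b=7^-2·(≡6) mod 7; (2|7)=+1, (6|7)=-1; (−1)^{0·-2·3}·(+1)^-2·(-1)^0 = +1.
v=19: a=19^0·(≡3), b=19^-1·(≡9) mod 19; (3|19)=-1, (9|19)=+1; (−1)^{0·-1·9}·(-1)^-1·(+1)^0 = -1.
v=53: a=53^0·(≡5), b=53^1·(≡49) mod 53; (5|53)=-1, (49|53)=+1; (−1)^{0·1·26}·(-1)^1·(+1)^0 = -1.
(-1189, 6105441 / ℚ) ramifies at {3, 19, 47, 53}: a division algebra.

[3, 19, 47, 53]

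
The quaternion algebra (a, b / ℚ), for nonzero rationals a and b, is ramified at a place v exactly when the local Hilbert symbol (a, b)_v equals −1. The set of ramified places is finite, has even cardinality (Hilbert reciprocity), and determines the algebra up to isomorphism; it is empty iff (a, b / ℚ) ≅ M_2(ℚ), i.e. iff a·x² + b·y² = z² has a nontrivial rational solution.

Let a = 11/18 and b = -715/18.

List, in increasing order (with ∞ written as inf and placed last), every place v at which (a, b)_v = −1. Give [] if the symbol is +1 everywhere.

[5, 11]

Mod squares: a ≡ 22, b ≡ -1430. Check v ∈ {∞, 2, 3, 5, 11, 13}.
v=∞: 22 > 0 and -1430 < 0  ⇒  (a,b)_∞ = +1.
v=5: a=5^0·(≡2), b=5^1·(≡4) mod 5; (2|5)=-1, (4|5)=+1; (−1)^{0·1·2}·(-1)^1·(+1)^0 = -1.
v=11: a=11^1·(≡8), b=11^1·(≡8) mod 11; (8|11)=-1, (8|11)=-1; (−1)^{1·1·5}·(-1)^1·(-1)^1 = -1.
v=2: v_2(a)=-1, v_2(b)=-1; units ≡ 3, 5 (mod 8); ε·ε+αω+βω = 1·0+-1·1+-1·1 ≡ 0  ⇒  (a,b)_2 = +1.
v=3: a=3^-2·(≡1), b=3^-2·(≡1) mod 3; (1|3)=+1, (1|3)=+1; (−1)^{-2·-2·1}·(+1)^-2·(+1)^-2 = +1.
v=13: a=13^0·(≡10), b=13^1·(≡2) mod 13; (10|13)=+1, (2|13)=-1; (−1)^{0·1·6}·(+1)^1·(-1)^0 = +1.
Ram(22, -1430) = {5, 11}; no ℚ_5-point on the conic.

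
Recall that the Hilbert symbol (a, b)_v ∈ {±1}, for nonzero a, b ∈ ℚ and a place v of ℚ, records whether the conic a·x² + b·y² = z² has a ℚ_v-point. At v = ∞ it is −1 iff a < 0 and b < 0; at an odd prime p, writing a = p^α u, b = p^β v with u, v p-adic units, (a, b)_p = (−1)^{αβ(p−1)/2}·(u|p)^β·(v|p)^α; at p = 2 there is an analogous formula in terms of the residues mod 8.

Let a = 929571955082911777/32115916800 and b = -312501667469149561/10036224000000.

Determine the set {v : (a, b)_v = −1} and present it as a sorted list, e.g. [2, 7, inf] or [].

[19, 29]

(a, b) ≡ (193154, -6409) mod (ℚ^×)²; places V = {2, 3, 5, 7, 11, 13, 17, 19, 23, 29, 31, ∞}.
(a,b)_5: α=-2, u≡1; β=-6, v≡4 (mod 5); (1|5)=+1, (4|5)=+1; sign (−1)^0·+1^-6·+1^-2 = +1.
(a,b)_3: α=-4, u≡2; β=-4, v≡2 (mod 3); (2|3)=-1, (2|3)=-1; sign (−1)^0·-1^-4·-1^-4 = +1.
(a,b)_19: α=1, u≡16; β=4, v≡12 (mod 19); (16|19)=+1, (12|19)=-1; sign (−1)^0·+1^4·-1^1 = -1.
(a,b)_∞: sgn(193154)=+, sgn(-6409)=−, so +1.
(a,b)_7: α=2, u≡3; β=0, v≡5 (mod 7); (3|7)=-1, (5|7)=-1; sign (−1)^0·-1^0·-1^2 = +1.
(a,b)_23: α=1, u≡9; β=2, v≡6 (mod 23); (9|23)=+1, (6|23)=+1; sign (−1)^0·+1^2·+1^1 = +1.
(a,b)_2: α=-17, β=-16; u≡1, v≡7 (mod 8); ε(u)ε(v)=0·1, αω(v)=-17·0, βω(u)=-16·0; sum ≡ 0  ⇒  +1.
(a,b)_17: α=3, u≡10; β=1, v≡10 (mod 17); (10|17)=-1, (10|17)=-1; sign (−1)^0·-1^1·-1^3 = +1.
(a,b)_11: α=-2, u≡3; β=-2, v≡1 (mod 11); (3|11)=+1, (1|11)=+1; sign (−1)^0·+1^-2·+1^-2 = +1.
(a,b)_13: α=1, u≡1; β=1, v≡3 (mod 13); (1|13)=+1, (3|13)=+1; sign (−1)^0·+1^1·+1^1 = +1.
(a,b)_31: α=2, u≡22; β=0, v≡10 (mod 31); (22|31)=-1, (10|31)=+1; sign (−1)^0·-1^0·+1^2 = +1.
(a,b)_29: α=4, u≡3; β=5, v≡10 (mod 29); (3|29)=-1, (10|29)=-1; sign (−1)^0·-1^5·-1^4 = -1.
|Ram(193154, -6409)| = 2, even; anisotropic at {19, 29}.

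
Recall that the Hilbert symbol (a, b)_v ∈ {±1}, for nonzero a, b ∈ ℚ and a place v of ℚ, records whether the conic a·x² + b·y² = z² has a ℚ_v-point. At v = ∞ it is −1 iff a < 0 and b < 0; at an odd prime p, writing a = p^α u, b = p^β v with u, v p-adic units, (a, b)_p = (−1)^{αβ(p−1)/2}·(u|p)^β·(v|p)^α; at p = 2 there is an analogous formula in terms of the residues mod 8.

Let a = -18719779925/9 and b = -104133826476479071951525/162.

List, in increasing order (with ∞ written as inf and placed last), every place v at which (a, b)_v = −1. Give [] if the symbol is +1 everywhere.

Mod squares: a ≡ -437, b ≡ -14858. Check v ∈ {∞, 2, 3, 5, 7, 11, 17, 19, 23}.
v=3: a=3^-2·(≡1), b=3^-4·(≡1) mod 3; (1|3)=+1, (1|3)=+1; (−1)^{-2·-4·1}·(+1)^-4·(+1)^-2 = +1.
v=23: a=23^1·(≡1), b=23^3·(≡17) mod 23; (1|23)=+1, (17|23)=-1; (−1)^{1·3·11}·(+1)^3·(-1)^1 = +1.
v=17: a=17^2·(≡3), b=17^5·(≡6) mod 17; (3|17)=-1, (6|17)=-1; (−1)^{2·5·8}·(-1)^5·(-1)^2 = -1.
v=5: a=5^2·(≡2), b=5^2·(≡2) mod 5; (2|5)=-1, (2|5)=-1; (−1)^{2·2·2}·(-1)^2·(-1)^2 = +1.
v=7: a=7^2·(≡4), b=7^4·(≡3) mod 7; (4|7)=+1, (3|7)=-1; (−1)^{2·4·3}·(+1)^4·(-1)^2 = +1.
v=11: a=11^2·(≡4), b=11^4·(≡4) mod 11; (4|11)=+1, (4|11)=+1; (−1)^{2·4·5}·(+1)^4·(+1)^2 = +1.
v=∞: -437 < 0 and -14858 < 0  ⇒  (a,b)_∞ = -1.
v=2: v_2(a)=0, v_2(b)=-1; units ≡ 3, 3 (mod 8); ε·ε+αω+βω = 1·1+0·1+-1·1 ≡ 0  ⇒  (a,b)_2 = +1.
v=19: a=19^1·(≡2), b=19^3·(≡9) mod 19; (2|19)=-1, (9|19)=+1; (−1)^{1·3·9}·(-1)^3·(+1)^1 = +1.
|Ram(-437, -14858)| = 2, even; anisotropic at {17, ∞}.

[17, inf]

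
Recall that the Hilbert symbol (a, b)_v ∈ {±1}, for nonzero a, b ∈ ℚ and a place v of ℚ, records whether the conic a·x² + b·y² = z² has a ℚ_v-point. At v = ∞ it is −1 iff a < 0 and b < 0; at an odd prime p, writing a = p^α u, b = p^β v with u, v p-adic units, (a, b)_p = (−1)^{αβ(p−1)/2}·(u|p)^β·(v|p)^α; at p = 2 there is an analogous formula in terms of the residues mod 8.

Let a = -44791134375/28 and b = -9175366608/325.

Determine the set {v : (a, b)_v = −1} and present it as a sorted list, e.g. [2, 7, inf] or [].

[2, inf]

Mod squares: a ≡ -596505, b ≡ -21489. Check v ∈ {∞, 2, 3, 5, 7, 13, 19, 23, 29, 31}.
v=19: a=19^1·(≡18), b=19^3·(≡1) mod 19; (18|19)=-1, (1|19)=+1; (−1)^{1·3·9}·(-1)^3·(+1)^1 = +1.
v=5: a=5^5·(≡4), b=5^-2·(≡4) mod 5; (4|5)=+1, (4|5)=+1; (−1)^{5·-2·2}·(+1)^-2·(+1)^5 = +1.
v=13: a=13^1·(≡6), b=13^-1·(≡5) mod 13; (6|13)=-1, (5|13)=-1; (−1)^{1·-1·6}·(-1)^-1·(-1)^1 = +1.
v=31: a=31^0·(≡25), b=31^2·(≡14) mod 31; (25|31)=+1, (14|31)=+1; (−1)^{0·2·15}·(+1)^2·(+1)^0 = +1.
v=2: v_2(a)=-2, v_2(b)=4; units ≡ 7, 7 (mod 8); ε·ε+αω+βω = 1·1+-2·0+4·0 ≡ 1  ⇒  (a,b)_2 = -1.
v=23: a=23^1·(≡16), b=23^0·(≡8) mod 23; (16|23)=+1, (8|23)=+1; (−1)^{1·0·11}·(+1)^0·(+1)^1 = +1.
v=3: a=3^1·(≡2), b=3^1·(≡1) mod 3; (2|3)=-1, (1|3)=+1; (−1)^{1·1·1}·(-1)^1·(+1)^1 = +1.
v=∞: -596505 < 0 and -21489 < 0  ⇒  (a,b)_∞ = -1.
v=29: a=29^2·(≡5), b=29^1·(≡13) mod 29; (5|29)=+1, (13|29)=+1; (−1)^{2·1·14}·(+1)^1·(+1)^2 = +1.
v=7: a=7^-1·(≡5), b=7^0·(≡4) mod 7; (5|7)=-1, (4|7)=+1; (−1)^{-1·0·3}·(-1)^0·(+1)^-1 = +1.
Ram(-596505, -21489) = {2, ∞}; no ℚ_2-point on the conic.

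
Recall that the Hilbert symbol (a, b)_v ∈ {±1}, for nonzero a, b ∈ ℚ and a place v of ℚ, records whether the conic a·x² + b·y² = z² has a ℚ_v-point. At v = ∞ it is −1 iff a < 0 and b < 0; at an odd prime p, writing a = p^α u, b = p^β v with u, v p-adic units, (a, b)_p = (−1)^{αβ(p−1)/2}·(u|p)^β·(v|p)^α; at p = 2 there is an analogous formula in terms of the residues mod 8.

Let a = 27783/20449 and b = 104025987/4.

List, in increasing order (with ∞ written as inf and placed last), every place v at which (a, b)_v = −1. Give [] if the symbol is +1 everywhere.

Mod squares: a ≡ 7, b ≡ 11558443. Check v ∈ {∞, 2, 3, 7, 11, 13, 23, 29, 31, 43}.
v=31: a=31^0·(≡5), b=31^1·(≡5) mod 31; (5|31)=+1, (5|31)=+1; (−1)^{0·1·15}·(+1)^1·(+1)^0 = +1.
v=3: a=3^4·(≡1), b=3^2·(≡1) mod 3; (1|3)=+1, (1|3)=+1; (−1)^{4·2·1}·(+1)^2·(+1)^4 = +1.
v=29: a=29^0·(≡22), b=29^1·(≡16) mod 29; (22|29)=+1, (16|29)=+1; (−1)^{0·1·14}·(+1)^1·(+1)^0 = +1.
v=23: a=23^0·(≡11), b=23^1·(≡20) mod 23; (11|23)=-1, (20|23)=-1; (−1)^{0·1·11}·(-1)^1·(-1)^0 = -1.
v=∞: 7 > 0 and 11558443 > 0  ⇒  (a,b)_∞ = +1.
v=2: v_2(a)=0, v_2(b)=-2; units ≡ 7, 3 (mod 8); ε·ε+αω+βω = 1·1+0·1+-2·0 ≡ 1  ⇒  (a,b)_2 = -1.
v=43: a=43^0·(≡2), b=43^1·(≡18) mod 43; (2|43)=-1, (18|43)=-1; (−1)^{0·1·21}·(-1)^1·(-1)^0 = -1.
v=7: a=7^3·(≡2), b=7^0·(≡4) mod 7; (2|7)=+1, (4|7)=+1; (−1)^{3·0·3}·(+1)^0·(+1)^3 = +1.
v=13: a=13^-2·(≡7), b=13^1·(≡11) mod 13; (7|13)=-1, (11|13)=-1; (−1)^{-2·1·6}·(-1)^1·(-1)^-2 = -1.
v=11: a=11^-2·(≡2), b=11^0·(≡8) mod 11; (2|11)=-1, (8|11)=-1; (−1)^{-2·0·5}·(-1)^0·(-1)^-2 = +1.
|Ram(7, 11558443)| = 4, even; anisotropic at {2, 13, 23, 43}.

[2, 13, 23, 43]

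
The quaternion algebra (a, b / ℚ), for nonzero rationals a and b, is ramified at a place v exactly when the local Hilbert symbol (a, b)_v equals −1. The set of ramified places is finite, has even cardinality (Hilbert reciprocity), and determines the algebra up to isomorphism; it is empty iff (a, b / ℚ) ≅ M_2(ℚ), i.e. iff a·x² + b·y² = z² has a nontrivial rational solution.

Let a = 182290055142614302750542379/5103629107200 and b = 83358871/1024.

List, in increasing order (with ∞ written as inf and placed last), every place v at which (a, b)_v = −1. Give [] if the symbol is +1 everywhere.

[2, 31, 37, 47]

Mod squares: a ≡ 1874198, b ≡ 799. Check v ∈ {∞, 2, 3, 5, 11, 13, 17, 19, 31, 37, 43, 47}.
v=19: a=19^3·(≡3), b=19^2·(≡17) mod 19; (3|19)=-1, (17|19)=+1; (−1)^{3·2·9}·(-1)^2·(+1)^3 = +1.
v=5: a=5^-2·(≡3), b=5^0·(≡4) mod 5; (3|5)=-1, (4|5)=+1; (−1)^{-2·0·2}·(-1)^0·(+1)^-2 = +1.
v=∞: 1874198 > 0 and 799 > 0  ⇒  (a,b)_∞ = +1.
v=2: v_2(a)=-27, v_2(b)=-10; units ≡ 3, 7 (mod 8); ε·ε+αω+βω = 1·1+-27·0+-10·1 ≡ 1  ⇒  (a,b)_2 = -1.
v=3: a=3^-2·(≡2), b=3^0·(≡1) mod 3; (2|3)=-1, (1|3)=+1; (−1)^{-2·0·1}·(-1)^0·(+1)^-2 = +1.
v=47: a=47^2·(≡5), b=47^1·(≡14) mod 47; (5|47)=-1, (14|47)=+1; (−1)^{2·1·23}·(-1)^1·(+1)^2 = -1.
v=13: a=13^-2·(≡9), b=13^0·(≡5) mod 13; (9|13)=+1, (5|13)=-1; (−1)^{-2·0·6}·(+1)^0·(-1)^-2 = +1.
v=11: a=11^2·(≡10), b=11^0·(≡2) mod 11; (10|11)=-1, (2|11)=-1; (−1)^{2·0·5}·(-1)^0·(-1)^2 = +1.
v=31: a=31^1·(≡8), b=31^0·(≡26) mod 31; (8|31)=+1, (26|31)=-1; (−1)^{1·0·15}·(+1)^0·(-1)^1 = -1.
v=43: a=43^1·(≡30), b=43^0·(≡14) mod 43; (30|43)=-1, (14|43)=+1; (−1)^{1·0·21}·(-1)^0·(+1)^1 = +1.
v=17: a=17^10·(≡2), b=17^3·(≡13) mod 17; (2|17)=+1, (13|17)=+1; (−1)^{10·3·8}·(+1)^3·(+1)^10 = +1.
v=37: a=37^1·(≡12), b=37^0·(≡14) mod 37; (12|37)=+1, (14|37)=-1; (−1)^{1·0·18}·(+1)^0·(-1)^1 = -1.
(1874198, 799 / ℚ) ramifies at {2, 31, 37, 47}: a division algebra.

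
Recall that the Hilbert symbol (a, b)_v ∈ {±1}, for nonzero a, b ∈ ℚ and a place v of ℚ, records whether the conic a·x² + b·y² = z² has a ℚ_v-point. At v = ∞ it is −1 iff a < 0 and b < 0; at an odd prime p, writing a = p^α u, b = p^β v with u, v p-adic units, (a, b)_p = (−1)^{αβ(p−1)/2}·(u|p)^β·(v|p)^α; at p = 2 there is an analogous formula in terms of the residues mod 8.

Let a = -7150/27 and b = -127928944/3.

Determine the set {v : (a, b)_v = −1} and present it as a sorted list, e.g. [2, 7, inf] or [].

[3, inf]

Mod squares: a ≡ -858, b ≡ -1173. Check v ∈ {∞, 2, 3, 5, 11, 13, 17, 23}.
v=3: a=3^-3·(≡2), b=3^-1·(≡2) mod 3; (2|3)=-1, (2|3)=-1; (−1)^{-3·-1·1}·(-1)^-1·(-1)^-3 = -1.
v=13: a=13^1·(≡9), b=13^2·(≡9) mod 13; (9|13)=+1, (9|13)=+1; (−1)^{1·2·6}·(+1)^2·(+1)^1 = +1.
v=5: a=5^2·(≡2), b=5^0·(≡2) mod 5; (2|5)=-1, (2|5)=-1; (−1)^{2·0·2}·(-1)^0·(-1)^2 = +1.
v=11: a=11^1·(≡2), b=11^2·(≡4) mod 11; (2|11)=-1, (4|11)=+1; (−1)^{1·2·5}·(-1)^2·(+1)^1 = +1.
v=2: v_2(a)=1, v_2(b)=4; units ≡ 3, 3 (mod 8); ε·ε+αω+βω = 1·1+1·1+4·1 ≡ 0  ⇒  (a,b)_2 = +1.
v=17: a=17^0·(≡16), b=17^1·(≡13) mod 17; (16|17)=+1, (13|17)=+1; (−1)^{0·1·8}·(+1)^1·(+1)^0 = +1.
v=23: a=23^0·(≡18), b=23^1·(≡18) mod 23; (18|23)=+1, (18|23)=+1; (−1)^{0·1·11}·(+1)^1·(+1)^0 = +1.
v=∞: -858 < 0 and -1173 < 0  ⇒  (a,b)_∞ = -1.
|Ram(-858, -1173)| = 2, even; anisotropic at {3, ∞}.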